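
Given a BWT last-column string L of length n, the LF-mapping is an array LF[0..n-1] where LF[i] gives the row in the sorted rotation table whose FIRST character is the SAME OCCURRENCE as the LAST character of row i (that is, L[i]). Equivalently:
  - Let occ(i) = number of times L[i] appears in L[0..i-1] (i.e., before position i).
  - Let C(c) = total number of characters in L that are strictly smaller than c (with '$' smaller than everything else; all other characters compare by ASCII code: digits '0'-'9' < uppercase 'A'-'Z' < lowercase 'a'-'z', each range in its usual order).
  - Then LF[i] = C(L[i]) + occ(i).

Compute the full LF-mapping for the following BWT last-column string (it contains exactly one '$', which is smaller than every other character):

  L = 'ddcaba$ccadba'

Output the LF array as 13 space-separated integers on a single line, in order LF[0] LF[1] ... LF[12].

Char counts: '$':1, 'a':4, 'b':2, 'c':3, 'd':3
C (first-col start): C('$')=0, C('a')=1, C('b')=5, C('c')=7, C('d')=10
L[0]='d': occ=0, LF[0]=C('d')+0=10+0=10
L[1]='d': occ=1, LF[1]=C('d')+1=10+1=11
L[2]='c': occ=0, LF[2]=C('c')+0=7+0=7
L[3]='a': occ=0, LF[3]=C('a')+0=1+0=1
L[4]='b': occ=0, LF[4]=C('b')+0=5+0=5
L[5]='a': occ=1, LF[5]=C('a')+1=1+1=2
L[6]='$': occ=0, LF[6]=C('$')+0=0+0=0
L[7]='c': occ=1, LF[7]=C('c')+1=7+1=8
L[8]='c': occ=2, LF[8]=C('c')+2=7+2=9
L[9]='a': occ=2, LF[9]=C('a')+2=1+2=3
L[10]='d': occ=2, LF[10]=C('d')+2=10+2=12
L[11]='b': occ=1, LF[11]=C('b')+1=5+1=6
L[12]='a': occ=3, LF[12]=C('a')+3=1+3=4

Answer: 10 11 7 1 5 2 0 8 9 3 12 6 4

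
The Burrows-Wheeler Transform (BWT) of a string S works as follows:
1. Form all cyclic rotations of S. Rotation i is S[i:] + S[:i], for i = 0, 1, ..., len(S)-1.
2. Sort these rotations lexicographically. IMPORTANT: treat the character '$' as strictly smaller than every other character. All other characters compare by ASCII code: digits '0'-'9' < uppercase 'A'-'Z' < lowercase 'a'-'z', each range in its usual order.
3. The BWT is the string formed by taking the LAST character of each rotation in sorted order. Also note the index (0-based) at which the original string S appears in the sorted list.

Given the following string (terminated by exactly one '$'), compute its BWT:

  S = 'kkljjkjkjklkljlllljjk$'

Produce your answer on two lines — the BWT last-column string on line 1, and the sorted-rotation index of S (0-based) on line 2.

Answer: klljjkkljjj$kljlkkkllj
11

Derivation:
All 22 rotations (rotation i = S[i:]+S[:i]):
  rot[0] = kkljjkjkjklkljlllljjk$
  rot[1] = kljjkjkjklkljlllljjk$k
  rot[2] = ljjkjkjklkljlllljjk$kk
  rot[3] = jjkjkjklkljlllljjk$kkl
  rot[4] = jkjkjklkljlllljjk$kklj
  rot[5] = kjkjklkljlllljjk$kkljj
  rot[6] = jkjklkljlllljjk$kkljjk
  rot[7] = kjklkljlllljjk$kkljjkj
  rot[8] = jklkljlllljjk$kkljjkjk
  rot[9] = klkljlllljjk$kkljjkjkj
  rot[10] = lkljlllljjk$kkljjkjkjk
  rot[11] = kljlllljjk$kkljjkjkjkl
  rot[12] = ljlllljjk$kkljjkjkjklk
  rot[13] = jlllljjk$kkljjkjkjklkl
  rot[14] = lllljjk$kkljjkjkjklklj
  rot[15] = llljjk$kkljjkjkjklkljl
  rot[16] = lljjk$kkljjkjkjklkljll
  rot[17] = ljjk$kkljjkjkjklkljlll
  rot[18] = jjk$kkljjkjkjklkljllll
  rot[19] = jk$kkljjkjkjklkljllllj
  rot[20] = k$kkljjkjkjklkljlllljj
  rot[21] = $kkljjkjkjklkljlllljjk
Sorted (with $ < everything):
  sorted[0] = $kkljjkjkjklkljlllljjk  (last char: 'k')
  sorted[1] = jjk$kkljjkjkjklkljllll  (last char: 'l')
  sorted[2] = jjkjkjklkljlllljjk$kkl  (last char: 'l')
  sorted[3] = jk$kkljjkjkjklkljllllj  (last char: 'j')
  sorted[4] = jkjkjklkljlllljjk$kklj  (last char: 'j')
  sorted[5] = jkjklkljlllljjk$kkljjk  (last char: 'k')
  sorted[6] = jklkljlllljjk$kkljjkjk  (last char: 'k')
  sorted[7] = jlllljjk$kkljjkjkjklkl  (last char: 'l')
  sorted[8] = k$kkljjkjkjklkljlllljj  (last char: 'j')
  sorted[9] = kjkjklkljlllljjk$kkljj  (last char: 'j')
  sorted[10] = kjklkljlllljjk$kkljjkj  (last char: 'j')
  sorted[11] = kkljjkjkjklkljlllljjk$  (last char: '$')
  sorted[12] = kljjkjkjklkljlllljjk$k  (last char: 'k')
  sorted[13] = kljlllljjk$kkljjkjkjkl  (last char: 'l')
  sorted[14] = klkljlllljjk$kkljjkjkj  (last char: 'j')
  sorted[15] = ljjk$kkljjkjkjklkljlll  (last char: 'l')
  sorted[16] = ljjkjkjklkljlllljjk$kk  (last char: 'k')
  sorted[17] = ljlllljjk$kkljjkjkjklk  (last char: 'k')
  sorted[18] = lkljlllljjk$kkljjkjkjk  (last char: 'k')
  sorted[19] = lljjk$kkljjkjkjklkljll  (last char: 'l')
  sorted[20] = llljjk$kkljjkjkjklkljl  (last char: 'l')
  sorted[21] = lllljjk$kkljjkjkjklklj  (last char: 'j')
Last column: klljjkkljjj$kljlkkkllj
Original string S is at sorted index 11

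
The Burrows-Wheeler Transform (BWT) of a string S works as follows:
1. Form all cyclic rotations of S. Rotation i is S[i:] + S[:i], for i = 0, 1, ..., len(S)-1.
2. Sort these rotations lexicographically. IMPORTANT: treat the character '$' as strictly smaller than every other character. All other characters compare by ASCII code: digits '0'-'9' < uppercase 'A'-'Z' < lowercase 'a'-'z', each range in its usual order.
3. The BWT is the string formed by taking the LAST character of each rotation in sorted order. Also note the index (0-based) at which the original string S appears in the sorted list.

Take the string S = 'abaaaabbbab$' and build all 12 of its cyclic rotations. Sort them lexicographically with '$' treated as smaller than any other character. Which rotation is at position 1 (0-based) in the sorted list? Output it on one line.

All 12 rotations (rotation i = S[i:]+S[:i]):
  rot[0] = abaaaabbbab$
  rot[1] = baaaabbbab$a
  rot[2] = aaaabbbab$ab
  rot[3] = aaabbbab$aba
  rot[4] = aabbbab$abaa
  rot[5] = abbbab$abaaa
  rot[6] = bbbab$abaaaa
  rot[7] = bbab$abaaaab
  rot[8] = bab$abaaaabb
  rot[9] = ab$abaaaabbb
  rot[10] = b$abaaaabbba
  rot[11] = $abaaaabbbab
Sorted (with $ < everything):
  sorted[0] = $abaaaabbbab
  sorted[1] = aaaabbbab$ab
  sorted[2] = aaabbbab$aba
  sorted[3] = aabbbab$abaa
  sorted[4] = ab$abaaaabbb
  sorted[5] = abaaaabbbab$
  sorted[6] = abbbab$abaaa
  sorted[7] = b$abaaaabbba
  sorted[8] = baaaabbbab$a
  sorted[9] = bab$abaaaabb
  sorted[10] = bbab$abaaaab
  sorted[11] = bbbab$abaaaa
sorted[1] = aaaabbbab$ab

Answer: aaaabbbab$ab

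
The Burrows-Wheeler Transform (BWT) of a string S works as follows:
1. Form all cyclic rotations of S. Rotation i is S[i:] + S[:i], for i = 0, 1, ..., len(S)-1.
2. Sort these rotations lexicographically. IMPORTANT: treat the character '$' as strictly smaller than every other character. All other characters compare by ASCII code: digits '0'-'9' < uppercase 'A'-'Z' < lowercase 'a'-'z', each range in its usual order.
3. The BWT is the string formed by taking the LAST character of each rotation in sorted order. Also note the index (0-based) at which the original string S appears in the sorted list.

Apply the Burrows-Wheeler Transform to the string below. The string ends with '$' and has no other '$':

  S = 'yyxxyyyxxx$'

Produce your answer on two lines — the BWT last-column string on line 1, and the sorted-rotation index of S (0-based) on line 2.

Answer: xxxyyxyyy$x
9

Derivation:
All 11 rotations (rotation i = S[i:]+S[:i]):
  rot[0] = yyxxyyyxxx$
  rot[1] = yxxyyyxxx$y
  rot[2] = xxyyyxxx$yy
  rot[3] = xyyyxxx$yyx
  rot[4] = yyyxxx$yyxx
  rot[5] = yyxxx$yyxxy
  rot[6] = yxxx$yyxxyy
  rot[7] = xxx$yyxxyyy
  rot[8] = xx$yyxxyyyx
  rot[9] = x$yyxxyyyxx
  rot[10] = $yyxxyyyxxx
Sorted (with $ < everything):
  sorted[0] = $yyxxyyyxxx  (last char: 'x')
  sorted[1] = x$yyxxyyyxx  (last char: 'x')
  sorted[2] = xx$yyxxyyyx  (last char: 'x')
  sorted[3] = xxx$yyxxyyy  (last char: 'y')
  sorted[4] = xxyyyxxx$yy  (last char: 'y')
  sorted[5] = xyyyxxx$yyx  (last char: 'x')
  sorted[6] = yxxx$yyxxyy  (last char: 'y')
  sorted[7] = yxxyyyxxx$y  (last char: 'y')
  sorted[8] = yyxxx$yyxxy  (last char: 'y')
  sorted[9] = yyxxyyyxxx$  (last char: '$')
  sorted[10] = yyyxxx$yyxx  (last char: 'x')
Last column: xxxyyxyyy$x
Original string S is at sorted index 9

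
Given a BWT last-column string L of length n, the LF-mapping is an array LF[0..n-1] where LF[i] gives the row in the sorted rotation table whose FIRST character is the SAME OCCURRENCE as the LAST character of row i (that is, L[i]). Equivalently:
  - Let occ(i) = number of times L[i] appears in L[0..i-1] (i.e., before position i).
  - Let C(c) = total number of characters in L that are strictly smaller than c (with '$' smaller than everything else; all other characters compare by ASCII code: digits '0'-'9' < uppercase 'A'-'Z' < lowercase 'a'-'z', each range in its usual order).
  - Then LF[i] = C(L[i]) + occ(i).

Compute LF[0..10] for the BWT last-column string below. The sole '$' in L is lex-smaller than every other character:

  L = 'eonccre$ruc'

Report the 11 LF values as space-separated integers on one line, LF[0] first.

Char counts: '$':1, 'c':3, 'e':2, 'n':1, 'o':1, 'r':2, 'u':1
C (first-col start): C('$')=0, C('c')=1, C('e')=4, C('n')=6, C('o')=7, C('r')=8, C('u')=10
L[0]='e': occ=0, LF[0]=C('e')+0=4+0=4
L[1]='o': occ=0, LF[1]=C('o')+0=7+0=7
L[2]='n': occ=0, LF[2]=C('n')+0=6+0=6
L[3]='c': occ=0, LF[3]=C('c')+0=1+0=1
L[4]='c': occ=1, LF[4]=C('c')+1=1+1=2
L[5]='r': occ=0, LF[5]=C('r')+0=8+0=8
L[6]='e': occ=1, LF[6]=C('e')+1=4+1=5
L[7]='$': occ=0, LF[7]=C('$')+0=0+0=0
L[8]='r': occ=1, LF[8]=C('r')+1=8+1=9
L[9]='u': occ=0, LF[9]=C('u')+0=10+0=10
L[10]='c': occ=2, LF[10]=C('c')+2=1+2=3

Answer: 4 7 6 1 2 8 5 0 9 10 3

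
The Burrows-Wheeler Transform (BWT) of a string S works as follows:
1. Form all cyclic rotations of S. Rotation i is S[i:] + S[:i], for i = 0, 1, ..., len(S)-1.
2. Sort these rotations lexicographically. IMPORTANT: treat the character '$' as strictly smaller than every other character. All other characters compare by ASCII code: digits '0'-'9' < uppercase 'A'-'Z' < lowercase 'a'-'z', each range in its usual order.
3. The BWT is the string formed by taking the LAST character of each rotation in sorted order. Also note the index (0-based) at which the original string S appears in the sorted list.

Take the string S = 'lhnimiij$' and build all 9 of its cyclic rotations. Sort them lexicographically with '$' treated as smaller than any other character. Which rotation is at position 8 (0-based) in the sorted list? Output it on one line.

Answer: nimiij$lh

Derivation:
All 9 rotations (rotation i = S[i:]+S[:i]):
  rot[0] = lhnimiij$
  rot[1] = hnimiij$l
  rot[2] = nimiij$lh
  rot[3] = imiij$lhn
  rot[4] = miij$lhni
  rot[5] = iij$lhnim
  rot[6] = ij$lhnimi
  rot[7] = j$lhnimii
  rot[8] = $lhnimiij
Sorted (with $ < everything):
  sorted[0] = $lhnimiij
  sorted[1] = hnimiij$l
  sorted[2] = iij$lhnim
  sorted[3] = ij$lhnimi
  sorted[4] = imiij$lhn
  sorted[5] = j$lhnimii
  sorted[6] = lhnimiij$
  sorted[7] = miij$lhni
  sorted[8] = nimiij$lh
sorted[8] = nimiij$lh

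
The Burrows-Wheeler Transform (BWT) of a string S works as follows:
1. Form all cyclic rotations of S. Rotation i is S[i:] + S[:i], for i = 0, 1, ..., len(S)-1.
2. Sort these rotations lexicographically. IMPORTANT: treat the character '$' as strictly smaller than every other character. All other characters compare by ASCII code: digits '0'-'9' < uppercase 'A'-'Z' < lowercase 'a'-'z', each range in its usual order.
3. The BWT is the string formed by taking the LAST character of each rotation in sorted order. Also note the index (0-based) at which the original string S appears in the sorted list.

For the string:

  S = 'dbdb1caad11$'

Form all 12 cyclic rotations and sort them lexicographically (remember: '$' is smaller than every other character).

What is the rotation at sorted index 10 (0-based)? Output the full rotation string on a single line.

Answer: db1caad11$db

Derivation:
All 12 rotations (rotation i = S[i:]+S[:i]):
  rot[0] = dbdb1caad11$
  rot[1] = bdb1caad11$d
  rot[2] = db1caad11$db
  rot[3] = b1caad11$dbd
  rot[4] = 1caad11$dbdb
  rot[5] = caad11$dbdb1
  rot[6] = aad11$dbdb1c
  rot[7] = ad11$dbdb1ca
  rot[8] = d11$dbdb1caa
  rot[9] = 11$dbdb1caad
  rot[10] = 1$dbdb1caad1
  rot[11] = $dbdb1caad11
Sorted (with $ < everything):
  sorted[0] = $dbdb1caad11
  sorted[1] = 1$dbdb1caad1
  sorted[2] = 11$dbdb1caad
  sorted[3] = 1caad11$dbdb
  sorted[4] = aad11$dbdb1c
  sorted[5] = ad11$dbdb1ca
  sorted[6] = b1caad11$dbd
  sorted[7] = bdb1caad11$d
  sorted[8] = caad11$dbdb1
  sorted[9] = d11$dbdb1caa
  sorted[10] = db1caad11$db
  sorted[11] = dbdb1caad11$
sorted[10] = db1caad11$db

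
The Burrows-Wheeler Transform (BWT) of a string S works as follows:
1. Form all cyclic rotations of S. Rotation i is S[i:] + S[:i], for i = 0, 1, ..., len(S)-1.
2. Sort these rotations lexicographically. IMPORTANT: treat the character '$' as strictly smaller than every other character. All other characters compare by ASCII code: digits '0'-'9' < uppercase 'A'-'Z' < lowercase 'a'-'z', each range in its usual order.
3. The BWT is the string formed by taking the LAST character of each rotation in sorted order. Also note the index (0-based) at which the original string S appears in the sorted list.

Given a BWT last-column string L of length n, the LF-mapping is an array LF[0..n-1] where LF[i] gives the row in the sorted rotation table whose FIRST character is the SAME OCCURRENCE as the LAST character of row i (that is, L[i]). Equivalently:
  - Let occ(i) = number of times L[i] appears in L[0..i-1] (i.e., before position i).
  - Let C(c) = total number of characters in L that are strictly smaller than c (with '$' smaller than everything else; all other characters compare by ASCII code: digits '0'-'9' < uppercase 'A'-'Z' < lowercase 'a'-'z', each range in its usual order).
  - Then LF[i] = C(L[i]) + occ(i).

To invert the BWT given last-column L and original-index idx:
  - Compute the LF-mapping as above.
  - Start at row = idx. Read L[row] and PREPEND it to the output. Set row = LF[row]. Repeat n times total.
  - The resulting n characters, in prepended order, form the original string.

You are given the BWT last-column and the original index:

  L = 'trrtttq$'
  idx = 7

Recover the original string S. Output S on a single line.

LF mapping: 4 2 3 5 6 7 1 0
Walk LF starting at row 7, prepending L[row]:
  step 1: row=7, L[7]='$', prepend. Next row=LF[7]=0
  step 2: row=0, L[0]='t', prepend. Next row=LF[0]=4
  step 3: row=4, L[4]='t', prepend. Next row=LF[4]=6
  step 4: row=6, L[6]='q', prepend. Next row=LF[6]=1
  step 5: row=1, L[1]='r', prepend. Next row=LF[1]=2
  step 6: row=2, L[2]='r', prepend. Next row=LF[2]=3
  step 7: row=3, L[3]='t', prepend. Next row=LF[3]=5
  step 8: row=5, L[5]='t', prepend. Next row=LF[5]=7
Reversed output: ttrrqtt$

Answer: ttrrqtt$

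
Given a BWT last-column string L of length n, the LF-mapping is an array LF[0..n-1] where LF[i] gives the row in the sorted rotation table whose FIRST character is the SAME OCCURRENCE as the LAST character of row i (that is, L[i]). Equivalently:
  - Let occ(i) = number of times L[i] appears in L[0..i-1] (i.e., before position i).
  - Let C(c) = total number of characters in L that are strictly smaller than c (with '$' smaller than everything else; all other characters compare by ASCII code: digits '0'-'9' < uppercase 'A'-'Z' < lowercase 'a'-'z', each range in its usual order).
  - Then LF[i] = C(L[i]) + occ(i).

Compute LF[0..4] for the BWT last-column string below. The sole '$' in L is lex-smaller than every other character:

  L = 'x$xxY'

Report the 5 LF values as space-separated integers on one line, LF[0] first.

Answer: 2 0 3 4 1

Derivation:
Char counts: '$':1, 'Y':1, 'x':3
C (first-col start): C('$')=0, C('Y')=1, C('x')=2
L[0]='x': occ=0, LF[0]=C('x')+0=2+0=2
L[1]='$': occ=0, LF[1]=C('$')+0=0+0=0
L[2]='x': occ=1, LF[2]=C('x')+1=2+1=3
L[3]='x': occ=2, LF[3]=C('x')+2=2+2=4
L[4]='Y': occ=0, LF[4]=C('Y')+0=1+0=1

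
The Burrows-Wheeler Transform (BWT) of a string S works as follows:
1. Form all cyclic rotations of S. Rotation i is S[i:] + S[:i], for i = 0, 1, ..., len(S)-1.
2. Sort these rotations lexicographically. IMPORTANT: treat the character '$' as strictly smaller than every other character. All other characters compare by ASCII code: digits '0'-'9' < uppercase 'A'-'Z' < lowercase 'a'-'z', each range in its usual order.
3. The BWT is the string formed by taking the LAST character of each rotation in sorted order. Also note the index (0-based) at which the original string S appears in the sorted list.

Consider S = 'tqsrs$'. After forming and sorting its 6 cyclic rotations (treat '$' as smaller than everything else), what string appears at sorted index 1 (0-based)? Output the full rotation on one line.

Answer: qsrs$t

Derivation:
All 6 rotations (rotation i = S[i:]+S[:i]):
  rot[0] = tqsrs$
  rot[1] = qsrs$t
  rot[2] = srs$tq
  rot[3] = rs$tqs
  rot[4] = s$tqsr
  rot[5] = $tqsrs
Sorted (with $ < everything):
  sorted[0] = $tqsrs
  sorted[1] = qsrs$t
  sorted[2] = rs$tqs
  sorted[3] = s$tqsr
  sorted[4] = srs$tq
  sorted[5] = tqsrs$
sorted[1] = qsrs$t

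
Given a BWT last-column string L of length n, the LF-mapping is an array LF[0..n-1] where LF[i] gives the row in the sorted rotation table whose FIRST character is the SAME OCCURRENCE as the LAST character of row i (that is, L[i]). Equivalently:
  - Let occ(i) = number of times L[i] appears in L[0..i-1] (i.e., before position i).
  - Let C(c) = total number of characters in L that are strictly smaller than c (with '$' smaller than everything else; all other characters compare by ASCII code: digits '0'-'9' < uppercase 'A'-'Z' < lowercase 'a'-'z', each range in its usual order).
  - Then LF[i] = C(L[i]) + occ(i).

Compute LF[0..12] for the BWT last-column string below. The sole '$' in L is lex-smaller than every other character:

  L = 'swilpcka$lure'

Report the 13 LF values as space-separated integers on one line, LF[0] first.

Answer: 10 12 4 6 8 2 5 1 0 7 11 9 3

Derivation:
Char counts: '$':1, 'a':1, 'c':1, 'e':1, 'i':1, 'k':1, 'l':2, 'p':1, 'r':1, 's':1, 'u':1, 'w':1
C (first-col start): C('$')=0, C('a')=1, C('c')=2, C('e')=3, C('i')=4, C('k')=5, C('l')=6, C('p')=8, C('r')=9, C('s')=10, C('u')=11, C('w')=12
L[0]='s': occ=0, LF[0]=C('s')+0=10+0=10
L[1]='w': occ=0, LF[1]=C('w')+0=12+0=12
L[2]='i': occ=0, LF[2]=C('i')+0=4+0=4
L[3]='l': occ=0, LF[3]=C('l')+0=6+0=6
L[4]='p': occ=0, LF[4]=C('p')+0=8+0=8
L[5]='c': occ=0, LF[5]=C('c')+0=2+0=2
L[6]='k': occ=0, LF[6]=C('k')+0=5+0=5
L[7]='a': occ=0, LF[7]=C('a')+0=1+0=1
L[8]='$': occ=0, LF[8]=C('$')+0=0+0=0
L[9]='l': occ=1, LF[9]=C('l')+1=6+1=7
L[10]='u': occ=0, LF[10]=C('u')+0=11+0=11
L[11]='r': occ=0, LF[11]=C('r')+0=9+0=9
L[12]='e': occ=0, LF[12]=C('e')+0=3+0=3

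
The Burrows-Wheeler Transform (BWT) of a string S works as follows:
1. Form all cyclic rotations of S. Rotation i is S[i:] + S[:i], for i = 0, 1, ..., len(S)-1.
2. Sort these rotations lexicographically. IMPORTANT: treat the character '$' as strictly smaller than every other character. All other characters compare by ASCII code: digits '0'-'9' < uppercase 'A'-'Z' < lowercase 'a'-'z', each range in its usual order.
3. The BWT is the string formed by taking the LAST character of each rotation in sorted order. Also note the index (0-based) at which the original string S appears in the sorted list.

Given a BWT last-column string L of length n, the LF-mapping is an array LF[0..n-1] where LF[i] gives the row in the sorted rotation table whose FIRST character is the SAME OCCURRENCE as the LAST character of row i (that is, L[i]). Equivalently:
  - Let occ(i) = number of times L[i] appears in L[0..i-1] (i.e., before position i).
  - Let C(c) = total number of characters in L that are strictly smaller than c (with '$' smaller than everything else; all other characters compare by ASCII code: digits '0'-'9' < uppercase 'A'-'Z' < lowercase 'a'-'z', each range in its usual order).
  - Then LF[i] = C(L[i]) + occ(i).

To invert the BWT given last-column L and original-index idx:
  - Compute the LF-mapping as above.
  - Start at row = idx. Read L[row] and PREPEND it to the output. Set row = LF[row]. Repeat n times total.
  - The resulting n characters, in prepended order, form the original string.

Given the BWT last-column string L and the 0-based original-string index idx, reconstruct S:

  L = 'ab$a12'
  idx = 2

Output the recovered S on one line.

Answer: 2b1aa$

Derivation:
LF mapping: 3 5 0 4 1 2
Walk LF starting at row 2, prepending L[row]:
  step 1: row=2, L[2]='$', prepend. Next row=LF[2]=0
  step 2: row=0, L[0]='a', prepend. Next row=LF[0]=3
  step 3: row=3, L[3]='a', prepend. Next row=LF[3]=4
  step 4: row=4, L[4]='1', prepend. Next row=LF[4]=1
  step 5: row=1, L[1]='b', prepend. Next row=LF[1]=5
  step 6: row=5, L[5]='2', prepend. Next row=LF[5]=2
Reversed output: 2b1aa$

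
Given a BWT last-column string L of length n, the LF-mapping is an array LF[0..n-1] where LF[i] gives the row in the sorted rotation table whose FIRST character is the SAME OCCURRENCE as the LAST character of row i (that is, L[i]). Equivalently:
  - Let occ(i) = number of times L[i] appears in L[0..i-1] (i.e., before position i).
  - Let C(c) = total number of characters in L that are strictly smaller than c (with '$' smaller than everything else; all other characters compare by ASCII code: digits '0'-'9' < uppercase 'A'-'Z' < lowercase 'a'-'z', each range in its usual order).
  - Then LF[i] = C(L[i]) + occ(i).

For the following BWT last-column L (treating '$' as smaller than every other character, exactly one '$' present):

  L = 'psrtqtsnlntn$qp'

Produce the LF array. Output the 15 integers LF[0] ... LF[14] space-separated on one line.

Char counts: '$':1, 'l':1, 'n':3, 'p':2, 'q':2, 'r':1, 's':2, 't':3
C (first-col start): C('$')=0, C('l')=1, C('n')=2, C('p')=5, C('q')=7, C('r')=9, C('s')=10, C('t')=12
L[0]='p': occ=0, LF[0]=C('p')+0=5+0=5
L[1]='s': occ=0, LF[1]=C('s')+0=10+0=10
L[2]='r': occ=0, LF[2]=C('r')+0=9+0=9
L[3]='t': occ=0, LF[3]=C('t')+0=12+0=12
L[4]='q': occ=0, LF[4]=C('q')+0=7+0=7
L[5]='t': occ=1, LF[5]=C('t')+1=12+1=13
L[6]='s': occ=1, LF[6]=C('s')+1=10+1=11
L[7]='n': occ=0, LF[7]=C('n')+0=2+0=2
L[8]='l': occ=0, LF[8]=C('l')+0=1+0=1
L[9]='n': occ=1, LF[9]=C('n')+1=2+1=3
L[10]='t': occ=2, LF[10]=C('t')+2=12+2=14
L[11]='n': occ=2, LF[11]=C('n')+2=2+2=4
L[12]='$': occ=0, LF[12]=C('$')+0=0+0=0
L[13]='q': occ=1, LF[13]=C('q')+1=7+1=8
L[14]='p': occ=1, LF[14]=C('p')+1=5+1=6

Answer: 5 10 9 12 7 13 11 2 1 3 14 4 0 8 6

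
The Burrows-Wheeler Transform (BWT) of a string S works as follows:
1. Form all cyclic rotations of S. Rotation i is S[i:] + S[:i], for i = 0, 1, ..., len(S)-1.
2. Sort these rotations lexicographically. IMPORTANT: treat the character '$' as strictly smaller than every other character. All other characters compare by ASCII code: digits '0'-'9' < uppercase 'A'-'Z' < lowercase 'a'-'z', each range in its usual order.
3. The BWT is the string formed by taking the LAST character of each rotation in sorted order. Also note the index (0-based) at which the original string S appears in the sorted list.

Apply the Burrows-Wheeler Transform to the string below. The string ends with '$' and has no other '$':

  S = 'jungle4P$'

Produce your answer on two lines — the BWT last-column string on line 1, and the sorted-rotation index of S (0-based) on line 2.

Answer: Pe4ln$guj
5

Derivation:
All 9 rotations (rotation i = S[i:]+S[:i]):
  rot[0] = jungle4P$
  rot[1] = ungle4P$j
  rot[2] = ngle4P$ju
  rot[3] = gle4P$jun
  rot[4] = le4P$jung
  rot[5] = e4P$jungl
  rot[6] = 4P$jungle
  rot[7] = P$jungle4
  rot[8] = $jungle4P
Sorted (with $ < everything):
  sorted[0] = $jungle4P  (last char: 'P')
  sorted[1] = 4P$jungle  (last char: 'e')
  sorted[2] = P$jungle4  (last char: '4')
  sorted[3] = e4P$jungl  (last char: 'l')
  sorted[4] = gle4P$jun  (last char: 'n')
  sorted[5] = jungle4P$  (last char: '$')
  sorted[6] = le4P$jung  (last char: 'g')
  sorted[7] = ngle4P$ju  (last char: 'u')
  sorted[8] = ungle4P$j  (last char: 'j')
Last column: Pe4ln$guj
Original string S is at sorted index 5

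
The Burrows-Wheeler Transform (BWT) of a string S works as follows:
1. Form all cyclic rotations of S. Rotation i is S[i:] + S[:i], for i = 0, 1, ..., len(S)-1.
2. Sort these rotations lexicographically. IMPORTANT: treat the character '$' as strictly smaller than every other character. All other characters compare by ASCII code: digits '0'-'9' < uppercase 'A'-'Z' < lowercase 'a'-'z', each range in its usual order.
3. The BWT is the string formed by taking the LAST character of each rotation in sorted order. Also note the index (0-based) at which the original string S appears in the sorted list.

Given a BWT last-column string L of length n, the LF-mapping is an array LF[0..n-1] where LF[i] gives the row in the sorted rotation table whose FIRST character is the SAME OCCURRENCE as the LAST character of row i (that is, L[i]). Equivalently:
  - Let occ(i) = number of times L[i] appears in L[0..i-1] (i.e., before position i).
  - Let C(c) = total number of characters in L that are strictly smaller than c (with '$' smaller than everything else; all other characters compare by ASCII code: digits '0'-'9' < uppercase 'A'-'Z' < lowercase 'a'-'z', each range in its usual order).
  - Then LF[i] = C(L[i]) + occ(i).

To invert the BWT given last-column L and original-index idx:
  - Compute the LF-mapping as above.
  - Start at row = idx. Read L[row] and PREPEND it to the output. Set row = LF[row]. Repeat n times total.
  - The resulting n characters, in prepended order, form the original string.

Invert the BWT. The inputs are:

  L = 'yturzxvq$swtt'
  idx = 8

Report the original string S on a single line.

LF mapping: 11 4 7 2 12 10 8 1 0 3 9 5 6
Walk LF starting at row 8, prepending L[row]:
  step 1: row=8, L[8]='$', prepend. Next row=LF[8]=0
  step 2: row=0, L[0]='y', prepend. Next row=LF[0]=11
  step 3: row=11, L[11]='t', prepend. Next row=LF[11]=5
  step 4: row=5, L[5]='x', prepend. Next row=LF[5]=10
  step 5: row=10, L[10]='w', prepend. Next row=LF[10]=9
  step 6: row=9, L[9]='s', prepend. Next row=LF[9]=3
  step 7: row=3, L[3]='r', prepend. Next row=LF[3]=2
  step 8: row=2, L[2]='u', prepend. Next row=LF[2]=7
  step 9: row=7, L[7]='q', prepend. Next row=LF[7]=1
  step 10: row=1, L[1]='t', prepend. Next row=LF[1]=4
  step 11: row=4, L[4]='z', prepend. Next row=LF[4]=12
  step 12: row=12, L[12]='t', prepend. Next row=LF[12]=6
  step 13: row=6, L[6]='v', prepend. Next row=LF[6]=8
Reversed output: vtztqurswxty$

Answer: vtztqurswxty$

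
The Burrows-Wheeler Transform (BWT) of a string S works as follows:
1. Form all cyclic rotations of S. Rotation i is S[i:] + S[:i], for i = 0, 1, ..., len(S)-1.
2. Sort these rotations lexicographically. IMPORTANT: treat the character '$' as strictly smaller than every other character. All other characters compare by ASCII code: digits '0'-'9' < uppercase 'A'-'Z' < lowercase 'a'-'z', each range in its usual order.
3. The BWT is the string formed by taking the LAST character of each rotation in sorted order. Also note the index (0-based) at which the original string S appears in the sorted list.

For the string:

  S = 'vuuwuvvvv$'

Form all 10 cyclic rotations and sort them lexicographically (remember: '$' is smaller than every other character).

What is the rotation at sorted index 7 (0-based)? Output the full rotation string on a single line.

All 10 rotations (rotation i = S[i:]+S[:i]):
  rot[0] = vuuwuvvvv$
  rot[1] = uuwuvvvv$v
  rot[2] = uwuvvvv$vu
  rot[3] = wuvvvv$vuu
  rot[4] = uvvvv$vuuw
  rot[5] = vvvv$vuuwu
  rot[6] = vvv$vuuwuv
  rot[7] = vv$vuuwuvv
  rot[8] = v$vuuwuvvv
  rot[9] = $vuuwuvvvv
Sorted (with $ < everything):
  sorted[0] = $vuuwuvvvv
  sorted[1] = uuwuvvvv$v
  sorted[2] = uvvvv$vuuw
  sorted[3] = uwuvvvv$vu
  sorted[4] = v$vuuwuvvv
  sorted[5] = vuuwuvvvv$
  sorted[6] = vv$vuuwuvv
  sorted[7] = vvv$vuuwuv
  sorted[8] = vvvv$vuuwu
  sorted[9] = wuvvvv$vuu
sorted[7] = vvv$vuuwuv

Answer: vvv$vuuwuv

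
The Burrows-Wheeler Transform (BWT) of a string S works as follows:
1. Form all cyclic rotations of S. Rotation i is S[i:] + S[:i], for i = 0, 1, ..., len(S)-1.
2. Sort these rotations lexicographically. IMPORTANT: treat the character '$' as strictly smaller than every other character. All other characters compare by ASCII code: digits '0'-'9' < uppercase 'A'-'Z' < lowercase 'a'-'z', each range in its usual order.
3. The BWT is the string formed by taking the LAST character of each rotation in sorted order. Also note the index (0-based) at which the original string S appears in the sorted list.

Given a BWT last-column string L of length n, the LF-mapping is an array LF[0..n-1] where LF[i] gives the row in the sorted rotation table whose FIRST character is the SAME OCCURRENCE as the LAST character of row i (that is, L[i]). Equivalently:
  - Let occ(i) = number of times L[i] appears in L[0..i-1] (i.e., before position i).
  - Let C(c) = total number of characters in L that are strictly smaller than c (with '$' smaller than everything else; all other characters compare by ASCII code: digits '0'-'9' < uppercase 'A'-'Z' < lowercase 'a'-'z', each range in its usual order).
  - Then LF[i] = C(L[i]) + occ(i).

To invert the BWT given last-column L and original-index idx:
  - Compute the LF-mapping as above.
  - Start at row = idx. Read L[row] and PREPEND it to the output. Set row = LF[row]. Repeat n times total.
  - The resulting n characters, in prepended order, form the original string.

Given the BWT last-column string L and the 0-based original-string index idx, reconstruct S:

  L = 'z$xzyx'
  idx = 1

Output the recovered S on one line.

Answer: xxzyz$

Derivation:
LF mapping: 4 0 1 5 3 2
Walk LF starting at row 1, prepending L[row]:
  step 1: row=1, L[1]='$', prepend. Next row=LF[1]=0
  step 2: row=0, L[0]='z', prepend. Next row=LF[0]=4
  step 3: row=4, L[4]='y', prepend. Next row=LF[4]=3
  step 4: row=3, L[3]='z', prepend. Next row=LF[3]=5
  step 5: row=5, L[5]='x', prepend. Next row=LF[5]=2
  step 6: row=2, L[2]='x', prepend. Next row=LF[2]=1
Reversed output: xxzyz$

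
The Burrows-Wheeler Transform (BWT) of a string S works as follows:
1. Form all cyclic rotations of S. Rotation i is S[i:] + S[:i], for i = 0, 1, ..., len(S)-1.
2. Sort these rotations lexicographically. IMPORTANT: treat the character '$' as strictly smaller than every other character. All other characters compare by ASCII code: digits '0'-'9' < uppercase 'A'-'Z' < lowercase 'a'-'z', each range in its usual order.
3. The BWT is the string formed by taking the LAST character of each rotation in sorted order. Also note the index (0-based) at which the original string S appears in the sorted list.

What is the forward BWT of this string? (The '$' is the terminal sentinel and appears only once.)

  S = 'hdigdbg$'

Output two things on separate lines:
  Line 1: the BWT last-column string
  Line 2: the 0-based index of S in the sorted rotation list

Answer: gdghbi$d
6

Derivation:
All 8 rotations (rotation i = S[i:]+S[:i]):
  rot[0] = hdigdbg$
  rot[1] = digdbg$h
  rot[2] = igdbg$hd
  rot[3] = gdbg$hdi
  rot[4] = dbg$hdig
  rot[5] = bg$hdigd
  rot[6] = g$hdigdb
  rot[7] = $hdigdbg
Sorted (with $ < everything):
  sorted[0] = $hdigdbg  (last char: 'g')
  sorted[1] = bg$hdigd  (last char: 'd')
  sorted[2] = dbg$hdig  (last char: 'g')
  sorted[3] = digdbg$h  (last char: 'h')
  sorted[4] = g$hdigdb  (last char: 'b')
  sorted[5] = gdbg$hdi  (last char: 'i')
  sorted[6] = hdigdbg$  (last char: '$')
  sorted[7] = igdbg$hd  (last char: 'd')
Last column: gdghbi$d
Original string S is at sorted index 6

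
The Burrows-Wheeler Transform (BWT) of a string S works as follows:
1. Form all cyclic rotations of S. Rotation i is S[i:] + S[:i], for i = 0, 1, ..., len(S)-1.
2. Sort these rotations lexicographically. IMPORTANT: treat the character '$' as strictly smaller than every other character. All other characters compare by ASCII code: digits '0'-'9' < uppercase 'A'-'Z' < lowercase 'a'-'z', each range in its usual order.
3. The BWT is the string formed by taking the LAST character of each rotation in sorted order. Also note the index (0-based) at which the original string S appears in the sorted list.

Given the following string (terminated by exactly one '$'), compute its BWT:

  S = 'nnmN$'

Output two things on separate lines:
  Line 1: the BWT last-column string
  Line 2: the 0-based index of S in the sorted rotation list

All 5 rotations (rotation i = S[i:]+S[:i]):
  rot[0] = nnmN$
  rot[1] = nmN$n
  rot[2] = mN$nn
  rot[3] = N$nnm
  rot[4] = $nnmN
Sorted (with $ < everything):
  sorted[0] = $nnmN  (last char: 'N')
  sorted[1] = N$nnm  (last char: 'm')
  sorted[2] = mN$nn  (last char: 'n')
  sorted[3] = nmN$n  (last char: 'n')
  sorted[4] = nnmN$  (last char: '$')
Last column: Nmnn$
Original string S is at sorted index 4

Answer: Nmnn$
4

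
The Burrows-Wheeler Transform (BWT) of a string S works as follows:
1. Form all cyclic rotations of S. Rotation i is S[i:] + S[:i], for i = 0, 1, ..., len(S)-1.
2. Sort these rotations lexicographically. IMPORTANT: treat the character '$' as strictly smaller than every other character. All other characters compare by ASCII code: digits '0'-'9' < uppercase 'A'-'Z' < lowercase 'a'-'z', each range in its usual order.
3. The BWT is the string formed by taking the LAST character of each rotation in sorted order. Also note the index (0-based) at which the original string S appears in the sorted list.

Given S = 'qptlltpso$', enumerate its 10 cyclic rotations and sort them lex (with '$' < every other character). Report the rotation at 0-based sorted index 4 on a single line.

Answer: pso$qptllt

Derivation:
All 10 rotations (rotation i = S[i:]+S[:i]):
  rot[0] = qptlltpso$
  rot[1] = ptlltpso$q
  rot[2] = tlltpso$qp
  rot[3] = lltpso$qpt
  rot[4] = ltpso$qptl
  rot[5] = tpso$qptll
  rot[6] = pso$qptllt
  rot[7] = so$qptlltp
  rot[8] = o$qptlltps
  rot[9] = $qptlltpso
Sorted (with $ < everything):
  sorted[0] = $qptlltpso
  sorted[1] = lltpso$qpt
  sorted[2] = ltpso$qptl
  sorted[3] = o$qptlltps
  sorted[4] = pso$qptllt
  sorted[5] = ptlltpso$q
  sorted[6] = qptlltpso$
  sorted[7] = so$qptlltp
  sorted[8] = tlltpso$qp
  sorted[9] = tpso$qptll
sorted[4] = pso$qptllt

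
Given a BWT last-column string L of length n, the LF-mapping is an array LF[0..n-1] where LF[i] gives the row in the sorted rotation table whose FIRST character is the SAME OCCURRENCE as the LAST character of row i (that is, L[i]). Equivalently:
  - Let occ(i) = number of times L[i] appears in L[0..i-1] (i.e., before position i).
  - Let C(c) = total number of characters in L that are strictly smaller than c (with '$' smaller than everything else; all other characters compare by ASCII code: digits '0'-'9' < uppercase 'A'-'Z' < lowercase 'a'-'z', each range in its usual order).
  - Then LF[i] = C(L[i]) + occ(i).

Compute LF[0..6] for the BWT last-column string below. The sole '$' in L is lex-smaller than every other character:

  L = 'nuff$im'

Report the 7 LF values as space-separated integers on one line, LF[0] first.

Answer: 5 6 1 2 0 3 4

Derivation:
Char counts: '$':1, 'f':2, 'i':1, 'm':1, 'n':1, 'u':1
C (first-col start): C('$')=0, C('f')=1, C('i')=3, C('m')=4, C('n')=5, C('u')=6
L[0]='n': occ=0, LF[0]=C('n')+0=5+0=5
L[1]='u': occ=0, LF[1]=C('u')+0=6+0=6
L[2]='f': occ=0, LF[2]=C('f')+0=1+0=1
L[3]='f': occ=1, LF[3]=C('f')+1=1+1=2
L[4]='$': occ=0, LF[4]=C('$')+0=0+0=0
L[5]='i': occ=0, LF[5]=C('i')+0=3+0=3
L[6]='m': occ=0, LF[6]=C('m')+0=4+0=4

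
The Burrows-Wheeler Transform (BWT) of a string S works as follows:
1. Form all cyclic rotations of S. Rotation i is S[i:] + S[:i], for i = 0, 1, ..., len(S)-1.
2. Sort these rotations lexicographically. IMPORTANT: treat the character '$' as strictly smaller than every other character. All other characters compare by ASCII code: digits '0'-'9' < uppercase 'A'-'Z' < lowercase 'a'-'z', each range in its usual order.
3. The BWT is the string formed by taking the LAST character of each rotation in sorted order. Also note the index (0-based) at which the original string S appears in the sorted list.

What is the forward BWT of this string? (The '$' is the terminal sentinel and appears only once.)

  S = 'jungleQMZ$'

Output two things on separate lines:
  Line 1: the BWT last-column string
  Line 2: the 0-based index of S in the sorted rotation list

Answer: ZQeMln$guj
6

Derivation:
All 10 rotations (rotation i = S[i:]+S[:i]):
  rot[0] = jungleQMZ$
  rot[1] = ungleQMZ$j
  rot[2] = ngleQMZ$ju
  rot[3] = gleQMZ$jun
  rot[4] = leQMZ$jung
  rot[5] = eQMZ$jungl
  rot[6] = QMZ$jungle
  rot[7] = MZ$jungleQ
  rot[8] = Z$jungleQM
  rot[9] = $jungleQMZ
Sorted (with $ < everything):
  sorted[0] = $jungleQMZ  (last char: 'Z')
  sorted[1] = MZ$jungleQ  (last char: 'Q')
  sorted[2] = QMZ$jungle  (last char: 'e')
  sorted[3] = Z$jungleQM  (last char: 'M')
  sorted[4] = eQMZ$jungl  (last char: 'l')
  sorted[5] = gleQMZ$jun  (last char: 'n')
  sorted[6] = jungleQMZ$  (last char: '$')
  sorted[7] = leQMZ$jung  (last char: 'g')
  sorted[8] = ngleQMZ$ju  (last char: 'u')
  sorted[9] = ungleQMZ$j  (last char: 'j')
Last column: ZQeMln$guj
Original string S is at sorted index 6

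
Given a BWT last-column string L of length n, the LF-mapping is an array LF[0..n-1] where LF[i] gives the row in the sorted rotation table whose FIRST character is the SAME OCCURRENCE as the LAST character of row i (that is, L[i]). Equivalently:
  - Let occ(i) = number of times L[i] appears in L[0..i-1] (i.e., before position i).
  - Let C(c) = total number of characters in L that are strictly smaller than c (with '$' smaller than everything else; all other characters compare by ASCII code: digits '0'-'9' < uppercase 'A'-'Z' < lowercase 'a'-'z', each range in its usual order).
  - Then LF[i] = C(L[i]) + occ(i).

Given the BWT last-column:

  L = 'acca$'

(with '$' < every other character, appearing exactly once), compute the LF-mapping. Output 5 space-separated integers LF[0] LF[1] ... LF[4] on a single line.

Char counts: '$':1, 'a':2, 'c':2
C (first-col start): C('$')=0, C('a')=1, C('c')=3
L[0]='a': occ=0, LF[0]=C('a')+0=1+0=1
L[1]='c': occ=0, LF[1]=C('c')+0=3+0=3
L[2]='c': occ=1, LF[2]=C('c')+1=3+1=4
L[3]='a': occ=1, LF[3]=C('a')+1=1+1=2
L[4]='$': occ=0, LF[4]=C('$')+0=0+0=0

Answer: 1 3 4 2 0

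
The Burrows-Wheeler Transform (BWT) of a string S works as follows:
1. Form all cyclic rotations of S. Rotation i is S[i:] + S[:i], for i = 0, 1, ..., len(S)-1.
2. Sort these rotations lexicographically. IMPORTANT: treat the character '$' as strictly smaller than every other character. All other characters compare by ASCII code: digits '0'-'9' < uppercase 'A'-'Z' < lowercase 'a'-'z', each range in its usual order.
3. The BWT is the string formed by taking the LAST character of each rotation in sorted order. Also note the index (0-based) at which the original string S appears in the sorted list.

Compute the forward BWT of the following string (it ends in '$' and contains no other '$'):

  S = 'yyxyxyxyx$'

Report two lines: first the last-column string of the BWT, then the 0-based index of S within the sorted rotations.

All 10 rotations (rotation i = S[i:]+S[:i]):
  rot[0] = yyxyxyxyx$
  rot[1] = yxyxyxyx$y
  rot[2] = xyxyxyx$yy
  rot[3] = yxyxyx$yyx
  rot[4] = xyxyx$yyxy
  rot[5] = yxyx$yyxyx
  rot[6] = xyx$yyxyxy
  rot[7] = yx$yyxyxyx
  rot[8] = x$yyxyxyxy
  rot[9] = $yyxyxyxyx
Sorted (with $ < everything):
  sorted[0] = $yyxyxyxyx  (last char: 'x')
  sorted[1] = x$yyxyxyxy  (last char: 'y')
  sorted[2] = xyx$yyxyxy  (last char: 'y')
  sorted[3] = xyxyx$yyxy  (last char: 'y')
  sorted[4] = xyxyxyx$yy  (last char: 'y')
  sorted[5] = yx$yyxyxyx  (last char: 'x')
  sorted[6] = yxyx$yyxyx  (last char: 'x')
  sorted[7] = yxyxyx$yyx  (last char: 'x')
  sorted[8] = yxyxyxyx$y  (last char: 'y')
  sorted[9] = yyxyxyxyx$  (last char: '$')
Last column: xyyyyxxxy$
Original string S is at sorted index 9

Answer: xyyyyxxxy$
9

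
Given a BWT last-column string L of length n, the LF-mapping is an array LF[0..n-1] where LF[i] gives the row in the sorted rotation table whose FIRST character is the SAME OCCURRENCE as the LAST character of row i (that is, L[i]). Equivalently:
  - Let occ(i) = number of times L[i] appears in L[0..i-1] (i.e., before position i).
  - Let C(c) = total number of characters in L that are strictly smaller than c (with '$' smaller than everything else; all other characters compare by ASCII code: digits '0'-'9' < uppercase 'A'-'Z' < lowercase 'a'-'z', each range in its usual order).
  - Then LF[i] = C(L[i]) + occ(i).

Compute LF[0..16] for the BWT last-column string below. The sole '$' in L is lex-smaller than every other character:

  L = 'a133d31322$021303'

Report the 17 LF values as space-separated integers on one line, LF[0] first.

Char counts: '$':1, '0':2, '1':3, '2':3, '3':6, 'a':1, 'd':1
C (first-col start): C('$')=0, C('0')=1, C('1')=3, C('2')=6, C('3')=9, C('a')=15, C('d')=16
L[0]='a': occ=0, LF[0]=C('a')+0=15+0=15
L[1]='1': occ=0, LF[1]=C('1')+0=3+0=3
L[2]='3': occ=0, LF[2]=C('3')+0=9+0=9
L[3]='3': occ=1, LF[3]=C('3')+1=9+1=10
L[4]='d': occ=0, LF[4]=C('d')+0=16+0=16
L[5]='3': occ=2, LF[5]=C('3')+2=9+2=11
L[6]='1': occ=1, LF[6]=C('1')+1=3+1=4
L[7]='3': occ=3, LF[7]=C('3')+3=9+3=12
L[8]='2': occ=0, LF[8]=C('2')+0=6+0=6
L[9]='2': occ=1, LF[9]=C('2')+1=6+1=7
L[10]='$': occ=0, LF[10]=C('$')+0=0+0=0
L[11]='0': occ=0, LF[11]=C('0')+0=1+0=1
L[12]='2': occ=2, LF[12]=C('2')+2=6+2=8
L[13]='1': occ=2, LF[13]=C('1')+2=3+2=5
L[14]='3': occ=4, LF[14]=C('3')+4=9+4=13
L[15]='0': occ=1, LF[15]=C('0')+1=1+1=2
L[16]='3': occ=5, LF[16]=C('3')+5=9+5=14

Answer: 15 3 9 10 16 11 4 12 6 7 0 1 8 5 13 2 14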